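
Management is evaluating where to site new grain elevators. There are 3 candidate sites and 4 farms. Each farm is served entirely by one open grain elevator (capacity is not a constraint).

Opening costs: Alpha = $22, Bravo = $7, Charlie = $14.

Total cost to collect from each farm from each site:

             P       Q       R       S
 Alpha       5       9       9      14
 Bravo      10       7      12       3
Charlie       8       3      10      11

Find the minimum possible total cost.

Minimum total cost: 39

For any fixed open set, each farm goes to its cheapest open site; total = fixed + service.
{Bravo}: P→Bravo 10, Q→Bravo 7, R→Bravo 12, S→Bravo 3. Service 32; fixed 7; total 39.
{Bravo, Charlie}: P→Charlie 8, Q→Charlie 3, R→Charlie 10, S→Bravo 3. Service 24; fixed 21; total 45.
{Charlie}: service 32 + fixed 14 = 46
{Alpha, Bravo, Charlie}: service 20 + fixed 43 = 63
No other subset beats 39.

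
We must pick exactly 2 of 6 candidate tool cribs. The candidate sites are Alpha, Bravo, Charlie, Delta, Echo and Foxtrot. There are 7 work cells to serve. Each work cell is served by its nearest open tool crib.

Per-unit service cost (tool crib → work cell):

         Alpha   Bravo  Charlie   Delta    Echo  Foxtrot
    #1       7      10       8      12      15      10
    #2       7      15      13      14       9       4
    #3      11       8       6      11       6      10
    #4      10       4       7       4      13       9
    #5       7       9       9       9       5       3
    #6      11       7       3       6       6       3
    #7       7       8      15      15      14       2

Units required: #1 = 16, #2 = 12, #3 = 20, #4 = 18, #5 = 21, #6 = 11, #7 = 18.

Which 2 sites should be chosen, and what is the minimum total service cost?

Choose Charlie and Foxtrot; total service cost 554.

With exactly 2 open, each work cell uses its cheapest among the chosen.
{Charlie, Foxtrot}: #1→Charlie 8·16=128, #2→Foxtrot 4·12=48, #3→Charlie 6·20=120, #4→Charlie 7·18=126, #5→Foxtrot 3·21=63, #6→Charlie 3·11=33, #7→Foxtrot 2·18=36. Service cost 554.
{Bravo, Foxtrot}: service cost 572
{Delta, Foxtrot}: service cost 612
Among all 15 size-2 choices, {Charlie, Foxtrot} is lowest.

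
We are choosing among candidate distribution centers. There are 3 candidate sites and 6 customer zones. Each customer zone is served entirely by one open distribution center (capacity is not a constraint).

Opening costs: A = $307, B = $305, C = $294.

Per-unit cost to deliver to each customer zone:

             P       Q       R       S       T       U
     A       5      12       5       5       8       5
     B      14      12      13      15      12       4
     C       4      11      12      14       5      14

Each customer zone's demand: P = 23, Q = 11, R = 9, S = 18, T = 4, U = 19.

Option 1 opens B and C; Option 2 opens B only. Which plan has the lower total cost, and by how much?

Option 1: {B, C}: P→C 4·23=92, Q→C 11·11=121, R→C 12·9=108, S→C 14·18=252, T→C 5·4=20, U→B 4·19=76. Service 669; fixed 599; total 1268.
Option 2: {B}: P→B 14·23=322, Q→B 12·11=132, R→B 13·9=117, S→B 15·18=270, T→B 12·4=48, U→B 4·19=76. Service 965; fixed 305; total 1270.
Difference: |1268 − 1270| = 2.

Option 1 is cheaper by 2.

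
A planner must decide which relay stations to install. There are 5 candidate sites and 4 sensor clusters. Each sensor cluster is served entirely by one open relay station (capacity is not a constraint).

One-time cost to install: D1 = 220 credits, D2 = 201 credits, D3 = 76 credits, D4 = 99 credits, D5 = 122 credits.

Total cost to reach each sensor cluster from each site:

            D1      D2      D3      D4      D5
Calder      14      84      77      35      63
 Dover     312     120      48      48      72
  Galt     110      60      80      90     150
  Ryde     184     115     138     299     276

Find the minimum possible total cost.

For any fixed open set, each sensor cluster goes to its cheapest open site; total = fixed + service.
{D3}: Calder→D3 77, Dover→D3 48, Galt→D3 80, Ryde→D3 138. Service 343; fixed 76; total 419.
{D3, D4}: Calder→D4 35, Dover→D3 48, Galt→D3 80, Ryde→D3 138. Service 301; fixed 175; total 476.
{D3, D5}: service 329 + fixed 198 = 527
{D1, D2, D3, D4, D5}: service 237 + fixed 718 = 955
No other subset beats 419.

Minimum total cost: 419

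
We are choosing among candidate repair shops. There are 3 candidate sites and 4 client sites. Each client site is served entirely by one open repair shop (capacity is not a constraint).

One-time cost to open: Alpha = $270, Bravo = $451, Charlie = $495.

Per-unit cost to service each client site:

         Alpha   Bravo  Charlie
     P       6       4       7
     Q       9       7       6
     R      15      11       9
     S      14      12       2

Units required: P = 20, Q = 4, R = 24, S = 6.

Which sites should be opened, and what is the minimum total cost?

For any fixed open set, each client site goes to its cheapest open site; total = fixed + service.
{Alpha}: P→Alpha 6·20=120, Q→Alpha 9·4=36, R→Alpha 15·24=360, S→Alpha 14·6=84. Service 600; fixed 270; total 870.
{Charlie}: service 392 + fixed 495 = 887
{Bravo}: service 444 + fixed 451 = 895
{Alpha, Bravo, Charlie}: P→Bravo 4·20=80, Q→Charlie 6·4=24, R→Charlie 9·24=216, S→Charlie 2·6=12. Service 332; fixed 1216; total 1548.
No other subset beats 870.

Open Alpha only; minimum total cost 870.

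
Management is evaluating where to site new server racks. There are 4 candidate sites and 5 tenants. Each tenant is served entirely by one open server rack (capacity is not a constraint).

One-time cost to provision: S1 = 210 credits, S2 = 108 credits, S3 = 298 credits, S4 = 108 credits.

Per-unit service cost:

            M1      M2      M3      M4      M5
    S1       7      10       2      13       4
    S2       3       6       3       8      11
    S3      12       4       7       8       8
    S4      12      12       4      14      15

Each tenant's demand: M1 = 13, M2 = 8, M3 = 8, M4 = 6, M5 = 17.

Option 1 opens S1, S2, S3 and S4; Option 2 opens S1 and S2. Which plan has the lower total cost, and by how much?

Option 2 is cheaper by 390.

Option 1: {S1, S2, S3, S4}: M1→S2 3·13=39, M2→S3 4·8=32, M3→S1 2·8=16, M4→S2 8·6=48, M5→S1 4·17=68. Service 203; fixed 724; total 927.
Option 2: {S1, S2}: M1→S2 3·13=39, M2→S2 6·8=48, M3→S1 2·8=16, M4→S2 8·6=48, M5→S1 4·17=68. Service 219; fixed 318; total 537.
Difference: |927 − 537| = 390.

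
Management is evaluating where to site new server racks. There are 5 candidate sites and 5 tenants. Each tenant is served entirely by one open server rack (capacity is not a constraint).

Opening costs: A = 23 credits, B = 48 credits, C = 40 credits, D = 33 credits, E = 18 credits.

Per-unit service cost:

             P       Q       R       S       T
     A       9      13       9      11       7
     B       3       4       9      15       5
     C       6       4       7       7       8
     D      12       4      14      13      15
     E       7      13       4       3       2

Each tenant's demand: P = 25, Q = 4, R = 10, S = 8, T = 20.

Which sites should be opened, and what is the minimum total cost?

Open B and E; minimum total cost 261.

For any fixed open set, each tenant goes to its cheapest open site; total = fixed + service.
{B, E}: P→B 3·25=75, Q→B 4·4=16, R→E 4·10=40, S→E 3·8=24, T→E 2·20=40. Service 195; fixed 66; total 261.
{A, B, E}: P→B 3·25=75, Q→B 4·4=16, R→E 4·10=40, S→E 3·8=24, T→E 2·20=40. Service 195; fixed 89; total 284.
{B, D, E}: P→B 3·25=75, Q→B 4·4=16, R→E 4·10=40, S→E 3·8=24, T→E 2·20=40. Service 195; fixed 99; total 294.
{A, B, C, D, E}: service 195 + fixed 162 = 357
No other subset beats 261.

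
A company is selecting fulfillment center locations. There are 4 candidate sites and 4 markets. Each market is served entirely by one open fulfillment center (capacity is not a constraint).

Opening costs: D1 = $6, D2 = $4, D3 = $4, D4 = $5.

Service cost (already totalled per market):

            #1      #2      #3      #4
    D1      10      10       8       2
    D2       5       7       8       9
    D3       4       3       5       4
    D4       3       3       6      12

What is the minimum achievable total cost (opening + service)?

Minimum total cost: 20

For any fixed open set, each market goes to its cheapest open site; total = fixed + service.
{D3}: #1→D3 4, #2→D3 3, #3→D3 5, #4→D3 4. Service 16; fixed 4; total 20.
{D1, D3}: service 14 + fixed 10 = 24
{D2, D3}: service 16 + fixed 8 = 24
{D1, D2, D3, D4}: service 13 + fixed 19 = 32
No other subset beats 20.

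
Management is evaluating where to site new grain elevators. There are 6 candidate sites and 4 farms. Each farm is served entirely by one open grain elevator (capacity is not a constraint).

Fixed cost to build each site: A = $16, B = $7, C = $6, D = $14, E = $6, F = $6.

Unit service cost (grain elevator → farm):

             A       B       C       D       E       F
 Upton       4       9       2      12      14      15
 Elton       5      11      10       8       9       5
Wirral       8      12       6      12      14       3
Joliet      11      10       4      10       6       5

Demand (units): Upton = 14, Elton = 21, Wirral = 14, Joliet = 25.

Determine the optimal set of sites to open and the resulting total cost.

For any fixed open set, each farm goes to its cheapest open site; total = fixed + service.
{C, F}: Upton→C 2·14=28, Elton→F 5·21=105, Wirral→F 3·14=42, Joliet→C 4·25=100. Service 275; fixed 12; total 287.
{C, E, F}: service 275 + fixed 18 = 293
{B, C, F}: service 275 + fixed 19 = 294
{A, B, C, D, E, F}: service 275 + fixed 55 = 330
No other subset beats 287.

Open C and F; minimum total cost 287.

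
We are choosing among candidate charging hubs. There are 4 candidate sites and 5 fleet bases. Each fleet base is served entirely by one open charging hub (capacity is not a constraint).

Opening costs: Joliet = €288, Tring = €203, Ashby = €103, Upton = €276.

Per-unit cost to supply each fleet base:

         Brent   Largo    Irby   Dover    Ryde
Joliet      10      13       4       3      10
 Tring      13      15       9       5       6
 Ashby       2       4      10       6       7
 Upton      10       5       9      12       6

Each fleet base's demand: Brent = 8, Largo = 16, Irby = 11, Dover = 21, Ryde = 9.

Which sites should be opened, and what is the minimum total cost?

Open Ashby only; minimum total cost 482.

For any fixed open set, each fleet base goes to its cheapest open site; total = fixed + service.
{Ashby}: Brent→Ashby 2·8=16, Largo→Ashby 4·16=64, Irby→Ashby 10·11=110, Dover→Ashby 6·21=126, Ryde→Ashby 7·9=63. Service 379; fixed 103; total 482.
{Joliet, Ashby}: service 250 + fixed 391 = 641
{Tring, Ashby}: Brent→Ashby 2·8=16, Largo→Ashby 4·16=64, Irby→Tring 9·11=99, Dover→Tring 5·21=105, Ryde→Tring 6·9=54. Service 338; fixed 306; total 644.
{Joliet, Tring, Ashby, Upton}: service 241 + fixed 870 = 1111
No other subset beats 482.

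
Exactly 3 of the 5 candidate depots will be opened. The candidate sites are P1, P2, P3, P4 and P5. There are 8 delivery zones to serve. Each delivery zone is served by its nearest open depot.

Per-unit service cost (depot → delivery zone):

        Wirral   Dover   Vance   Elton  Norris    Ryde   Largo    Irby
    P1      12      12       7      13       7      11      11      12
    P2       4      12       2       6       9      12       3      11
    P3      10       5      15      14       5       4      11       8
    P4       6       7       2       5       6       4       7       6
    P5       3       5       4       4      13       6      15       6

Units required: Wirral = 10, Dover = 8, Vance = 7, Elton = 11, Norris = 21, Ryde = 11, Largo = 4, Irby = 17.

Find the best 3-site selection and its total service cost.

Choose P2, P3 and P5; total service cost 391.

With exactly 3 open, each delivery zone uses its cheapest among the chosen.
{P2, P3, P5}: Wirral→P5 3·10=30, Dover→P3 5·8=40, Vance→P2 2·7=14, Elton→P5 4·11=44, Norris→P3 5·21=105, Ryde→P3 4·11=44, Largo→P2 3·4=12, Irby→P5 6·17=102. Service cost 391.
{P3, P4, P5}: service cost 407
{P2, P3, P4}: service cost 412
Among all 10 size-3 choices, {P2, P3, P5} is lowest.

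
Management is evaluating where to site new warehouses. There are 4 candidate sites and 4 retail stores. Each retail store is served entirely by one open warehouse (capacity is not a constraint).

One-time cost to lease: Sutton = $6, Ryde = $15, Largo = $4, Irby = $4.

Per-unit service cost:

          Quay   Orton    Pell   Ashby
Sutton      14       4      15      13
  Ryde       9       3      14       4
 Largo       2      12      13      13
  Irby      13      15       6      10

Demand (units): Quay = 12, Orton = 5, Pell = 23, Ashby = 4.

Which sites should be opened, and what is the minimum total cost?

For any fixed open set, each retail store goes to its cheapest open site; total = fixed + service.
{Ryde, Largo, Irby}: Quay→Largo 2·12=24, Orton→Ryde 3·5=15, Pell→Irby 6·23=138, Ashby→Ryde 4·4=16. Service 193; fixed 23; total 216.
{Sutton, Ryde, Largo, Irby}: service 193 + fixed 29 = 222
{Sutton, Largo, Irby}: Quay→Largo 2·12=24, Orton→Sutton 4·5=20, Pell→Irby 6·23=138, Ashby→Irby 10·4=40. Service 222; fixed 14; total 236.
{Largo}: Quay→Largo 2·12=24, Orton→Largo 12·5=60, Pell→Largo 13·23=299, Ashby→Largo 13·4=52. Service 435; fixed 4; total 439.
(All 15 nonempty subsets were checked; Ryde, Largo and Irby is lowest.)

Open Ryde, Largo and Irby; minimum total cost 216.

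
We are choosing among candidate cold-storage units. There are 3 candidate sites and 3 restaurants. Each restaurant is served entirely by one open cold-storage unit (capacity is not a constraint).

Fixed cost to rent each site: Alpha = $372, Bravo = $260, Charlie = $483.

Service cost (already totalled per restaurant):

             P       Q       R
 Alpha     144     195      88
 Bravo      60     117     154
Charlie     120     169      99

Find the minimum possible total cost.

Minimum total cost: 591

For any fixed open set, each restaurant goes to its cheapest open site; total = fixed + service.
{Bravo}: P→Bravo 60, Q→Bravo 117, R→Bravo 154. Service 331; fixed 260; total 591.
{Alpha}: service 427 + fixed 372 = 799
{Charlie}: P→Charlie 120, Q→Charlie 169, R→Charlie 99. Service 388; fixed 483; total 871.
{Alpha, Bravo, Charlie}: service 265 + fixed 1115 = 1380
(All 7 nonempty subsets were checked; Bravo only is lowest.)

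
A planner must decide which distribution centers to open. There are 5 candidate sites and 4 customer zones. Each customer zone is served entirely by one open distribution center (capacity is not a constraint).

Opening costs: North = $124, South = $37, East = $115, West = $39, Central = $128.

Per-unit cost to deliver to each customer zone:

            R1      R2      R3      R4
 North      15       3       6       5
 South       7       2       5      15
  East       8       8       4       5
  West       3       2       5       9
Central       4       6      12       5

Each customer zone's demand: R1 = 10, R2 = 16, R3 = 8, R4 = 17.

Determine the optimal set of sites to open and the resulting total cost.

For any fixed open set, each customer zone goes to its cheapest open site; total = fixed + service.
{West}: R1→West 3·10=30, R2→West 2·16=32, R3→West 5·8=40, R4→West 9·17=153. Service 255; fixed 39; total 294.
{South, West}: service 255 + fixed 76 = 331
{East, West}: R1→West 3·10=30, R2→West 2·16=32, R3→East 4·8=32, R4→East 5·17=85. Service 179; fixed 154; total 333.
{North, South, East, West, Central}: R1→West 3·10=30, R2→South 2·16=32, R3→East 4·8=32, R4→North 5·17=85. Service 179; fixed 443; total 622.
No other subset beats 294.

Open West only; minimum total cost 294.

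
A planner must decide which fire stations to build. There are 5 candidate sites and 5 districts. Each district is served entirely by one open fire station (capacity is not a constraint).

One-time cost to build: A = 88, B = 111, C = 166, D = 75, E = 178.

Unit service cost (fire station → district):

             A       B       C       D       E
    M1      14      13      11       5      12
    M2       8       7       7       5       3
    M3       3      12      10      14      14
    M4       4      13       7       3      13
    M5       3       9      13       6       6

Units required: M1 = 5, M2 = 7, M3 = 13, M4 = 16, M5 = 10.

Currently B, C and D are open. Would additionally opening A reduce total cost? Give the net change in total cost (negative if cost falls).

Yes — net change −33 (cost falls by 33).

Current service cost with {B, C, D}: 298.
Adding A: each district re-picks its cheapest; new service cost 177, saving 121.
Extra fixed cost: 88. Net change = 88 − 121 = -33.
(Totals: 650 → 617.)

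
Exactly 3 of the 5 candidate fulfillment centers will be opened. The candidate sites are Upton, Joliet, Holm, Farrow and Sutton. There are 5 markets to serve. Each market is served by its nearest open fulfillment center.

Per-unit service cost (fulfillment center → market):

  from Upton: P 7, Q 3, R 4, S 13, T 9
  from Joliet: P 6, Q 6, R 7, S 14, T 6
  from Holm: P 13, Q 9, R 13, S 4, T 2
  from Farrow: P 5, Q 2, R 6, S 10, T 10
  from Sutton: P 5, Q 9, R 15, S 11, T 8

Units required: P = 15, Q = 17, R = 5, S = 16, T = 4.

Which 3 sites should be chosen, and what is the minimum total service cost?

With exactly 3 open, each market uses its cheapest among the chosen.
{Upton, Holm, Farrow}: P→Farrow 5·15=75, Q→Farrow 2·17=34, R→Upton 4·5=20, S→Holm 4·16=64, T→Holm 2·4=8. Service cost 201.
{Joliet, Holm, Farrow}: service cost 211
{Holm, Farrow, Sutton}: service cost 211
Among all 10 size-3 choices, {Upton, Holm, Farrow} is lowest.

Choose Upton, Holm and Farrow; total service cost 201.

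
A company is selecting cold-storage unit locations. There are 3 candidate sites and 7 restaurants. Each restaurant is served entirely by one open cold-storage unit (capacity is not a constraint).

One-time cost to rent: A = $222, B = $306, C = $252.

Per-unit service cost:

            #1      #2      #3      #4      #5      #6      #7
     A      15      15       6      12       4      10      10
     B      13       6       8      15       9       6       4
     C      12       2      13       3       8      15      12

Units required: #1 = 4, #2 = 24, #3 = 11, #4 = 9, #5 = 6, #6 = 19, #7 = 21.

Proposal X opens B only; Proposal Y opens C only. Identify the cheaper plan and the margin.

Proposal X is cheaper by 126.

Proposal X: {B}: #1→B 13·4=52, #2→B 6·24=144, #3→B 8·11=88, #4→B 15·9=135, #5→B 9·6=54, #6→B 6·19=114, #7→B 4·21=84. Service 671; fixed 306; total 977.
Proposal Y: {C}: #1→C 12·4=48, #2→C 2·24=48, #3→C 13·11=143, #4→C 3·9=27, #5→C 8·6=48, #6→C 15·19=285, #7→C 12·21=252. Service 851; fixed 252; total 1103.
Difference: |977 − 1103| = 126.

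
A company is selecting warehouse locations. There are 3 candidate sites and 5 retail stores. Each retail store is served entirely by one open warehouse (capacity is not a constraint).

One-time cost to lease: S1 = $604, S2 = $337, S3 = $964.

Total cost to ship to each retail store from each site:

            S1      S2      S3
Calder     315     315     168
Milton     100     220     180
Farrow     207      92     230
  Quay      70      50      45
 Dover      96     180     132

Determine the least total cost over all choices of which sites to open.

Minimum total cost: 1194

For any fixed open set, each retail store goes to its cheapest open site; total = fixed + service.
{S2}: Calder→S2 315, Milton→S2 220, Farrow→S2 92, Quay→S2 50, Dover→S2 180. Service 857; fixed 337; total 1194.
{S1}: service 788 + fixed 604 = 1392
{S1, S2}: service 653 + fixed 941 = 1594
{S1, S2, S3}: service 501 + fixed 1905 = 2406
No other subset beats 1194.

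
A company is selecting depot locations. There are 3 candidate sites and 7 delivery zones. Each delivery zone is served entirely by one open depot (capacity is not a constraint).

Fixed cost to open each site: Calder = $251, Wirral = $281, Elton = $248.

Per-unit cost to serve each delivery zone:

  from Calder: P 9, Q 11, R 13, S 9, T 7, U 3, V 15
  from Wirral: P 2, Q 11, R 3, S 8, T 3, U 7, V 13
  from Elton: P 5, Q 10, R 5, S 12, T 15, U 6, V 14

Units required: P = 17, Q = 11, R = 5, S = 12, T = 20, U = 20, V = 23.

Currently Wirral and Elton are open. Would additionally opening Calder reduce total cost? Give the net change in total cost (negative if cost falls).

Current service cost with {Wirral, Elton}: 734.
Adding Calder: each delivery zone re-picks its cheapest; new service cost 674, saving 60.
Extra fixed cost: 251. Net change = 251 − 60 = 191.
(Totals: 1263 → 1454.)

No — net change +191 (cost rises by 191).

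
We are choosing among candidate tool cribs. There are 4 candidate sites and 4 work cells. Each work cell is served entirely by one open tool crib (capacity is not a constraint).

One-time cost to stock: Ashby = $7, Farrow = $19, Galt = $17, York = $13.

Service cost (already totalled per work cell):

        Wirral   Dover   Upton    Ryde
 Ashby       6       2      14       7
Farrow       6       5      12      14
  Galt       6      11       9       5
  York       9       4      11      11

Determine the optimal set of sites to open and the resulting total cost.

For any fixed open set, each work cell goes to its cheapest open site; total = fixed + service.
{Ashby}: Wirral→Ashby 6, Dover→Ashby 2, Upton→Ashby 14, Ryde→Ashby 7. Service 29; fixed 7; total 36.
{Ashby, Galt}: service 22 + fixed 24 = 46
{Ashby, York}: Wirral→Ashby 6, Dover→Ashby 2, Upton→York 11, Ryde→Ashby 7. Service 26; fixed 20; total 46.
{Ashby, Farrow, Galt, York}: Wirral→Ashby 6, Dover→Ashby 2, Upton→Galt 9, Ryde→Galt 5. Service 22; fixed 56; total 78.
No other subset beats 36.

Open Ashby only; minimum total cost 36.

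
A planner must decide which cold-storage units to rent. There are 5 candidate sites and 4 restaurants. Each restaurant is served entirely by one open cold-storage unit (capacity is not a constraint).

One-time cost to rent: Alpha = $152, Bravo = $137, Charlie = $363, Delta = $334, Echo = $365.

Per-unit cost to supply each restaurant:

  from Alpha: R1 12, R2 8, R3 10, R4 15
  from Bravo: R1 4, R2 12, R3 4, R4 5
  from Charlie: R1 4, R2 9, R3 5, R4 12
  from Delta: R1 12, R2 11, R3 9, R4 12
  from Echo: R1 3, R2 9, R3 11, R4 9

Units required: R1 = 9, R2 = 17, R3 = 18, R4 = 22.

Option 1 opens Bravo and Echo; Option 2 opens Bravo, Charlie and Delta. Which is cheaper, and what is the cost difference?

Option 1: {Bravo, Echo}: R1→Echo 3·9=27, R2→Echo 9·17=153, R3→Bravo 4·18=72, R4→Bravo 5·22=110. Service 362; fixed 502; total 864.
Option 2: {Bravo, Charlie, Delta}: R1→Bravo 4·9=36, R2→Charlie 9·17=153, R3→Bravo 4·18=72, R4→Bravo 5·22=110. Service 371; fixed 834; total 1205.
Difference: |864 − 1205| = 341.

Option 1 is cheaper by 341.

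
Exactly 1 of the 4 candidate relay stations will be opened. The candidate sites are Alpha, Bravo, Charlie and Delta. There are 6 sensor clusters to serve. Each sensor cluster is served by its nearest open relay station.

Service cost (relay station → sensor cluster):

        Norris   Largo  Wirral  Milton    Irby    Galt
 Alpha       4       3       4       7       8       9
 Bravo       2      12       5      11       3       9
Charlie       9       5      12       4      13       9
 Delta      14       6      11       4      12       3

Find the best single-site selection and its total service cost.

Choose Alpha only; total service cost 35.

With exactly 1 open, each sensor cluster uses its cheapest among the chosen.
{Alpha}: Norris→Alpha 4, Largo→Alpha 3, Wirral→Alpha 4, Milton→Alpha 7, Irby→Alpha 8, Galt→Alpha 9. Service cost 35.
{Bravo}: service cost 42
{Delta}: service cost 50
Among all 4 size-1 choices, {Alpha} is lowest.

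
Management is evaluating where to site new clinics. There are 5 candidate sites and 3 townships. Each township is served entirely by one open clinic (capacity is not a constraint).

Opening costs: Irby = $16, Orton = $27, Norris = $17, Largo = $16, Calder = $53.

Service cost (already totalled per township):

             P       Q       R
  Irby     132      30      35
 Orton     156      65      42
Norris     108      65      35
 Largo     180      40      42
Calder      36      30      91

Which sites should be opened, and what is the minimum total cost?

For any fixed open set, each township goes to its cheapest open site; total = fixed + service.
{Irby, Calder}: P→Calder 36, Q→Irby 30, R→Irby 35. Service 101; fixed 69; total 170.
{Norris, Calder}: P→Calder 36, Q→Calder 30, R→Norris 35. Service 101; fixed 70; total 171.
{Largo, Calder}: service 108 + fixed 69 = 177
{Irby, Orton, Norris, Largo, Calder}: service 101 + fixed 129 = 230
No other subset beats 170.

Open Irby and Calder; minimum total cost 170.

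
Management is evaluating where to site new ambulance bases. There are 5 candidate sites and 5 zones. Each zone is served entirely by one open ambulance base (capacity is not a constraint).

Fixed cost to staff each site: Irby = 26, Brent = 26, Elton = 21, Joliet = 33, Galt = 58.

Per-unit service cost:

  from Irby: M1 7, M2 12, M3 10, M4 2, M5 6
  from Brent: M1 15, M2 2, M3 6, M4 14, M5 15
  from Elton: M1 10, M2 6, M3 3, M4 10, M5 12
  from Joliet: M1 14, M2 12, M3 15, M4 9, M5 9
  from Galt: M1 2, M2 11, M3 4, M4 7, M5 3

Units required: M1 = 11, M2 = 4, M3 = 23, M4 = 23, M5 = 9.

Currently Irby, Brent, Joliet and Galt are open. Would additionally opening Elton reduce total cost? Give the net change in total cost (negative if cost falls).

Current service cost with {Irby, Brent, Joliet, Galt}: 195.
Adding Elton: each zone re-picks its cheapest; new service cost 172, saving 23.
Extra fixed cost: 21. Net change = 21 − 23 = -2.
(Totals: 338 → 336.)

Yes — net change −2 (cost falls by 2).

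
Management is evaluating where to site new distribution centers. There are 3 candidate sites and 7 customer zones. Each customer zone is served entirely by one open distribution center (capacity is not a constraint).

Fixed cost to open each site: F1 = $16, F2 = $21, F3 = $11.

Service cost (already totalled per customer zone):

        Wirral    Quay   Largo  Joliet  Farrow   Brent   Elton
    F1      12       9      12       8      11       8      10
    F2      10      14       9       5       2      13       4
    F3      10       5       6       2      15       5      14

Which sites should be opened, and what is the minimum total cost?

For any fixed open set, each customer zone goes to its cheapest open site; total = fixed + service.
{F2, F3}: Wirral→F2 10, Quay→F3 5, Largo→F3 6, Joliet→F3 2, Farrow→F2 2, Brent→F3 5, Elton→F2 4. Service 34; fixed 32; total 66.
{F3}: service 57 + fixed 11 = 68
{F1, F3}: service 49 + fixed 27 = 76
{F1, F2, F3}: Wirral→F2 10, Quay→F3 5, Largo→F3 6, Joliet→F3 2, Farrow→F2 2, Brent→F3 5, Elton→F2 4. Service 34; fixed 48; total 82.
No other subset beats 66.

Open F2 and F3; minimum total cost 66.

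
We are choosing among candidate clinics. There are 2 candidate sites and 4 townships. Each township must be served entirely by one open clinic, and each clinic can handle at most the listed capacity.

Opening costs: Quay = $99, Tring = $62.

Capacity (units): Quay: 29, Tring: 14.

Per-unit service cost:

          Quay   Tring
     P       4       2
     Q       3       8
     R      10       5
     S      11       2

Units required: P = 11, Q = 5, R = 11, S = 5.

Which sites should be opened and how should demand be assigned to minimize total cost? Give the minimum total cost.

Minimum total cost: 330

Open {Quay, Tring}: P→Quay 4·11=44, Q→Quay 3·5=15, R→Tring 5·11=55, S→Quay 11·5=55.
Loads: Quay carries 21/29, Tring carries 11/14. Service 169; fixed 161; total 330.
Next best feasible plan costs 340.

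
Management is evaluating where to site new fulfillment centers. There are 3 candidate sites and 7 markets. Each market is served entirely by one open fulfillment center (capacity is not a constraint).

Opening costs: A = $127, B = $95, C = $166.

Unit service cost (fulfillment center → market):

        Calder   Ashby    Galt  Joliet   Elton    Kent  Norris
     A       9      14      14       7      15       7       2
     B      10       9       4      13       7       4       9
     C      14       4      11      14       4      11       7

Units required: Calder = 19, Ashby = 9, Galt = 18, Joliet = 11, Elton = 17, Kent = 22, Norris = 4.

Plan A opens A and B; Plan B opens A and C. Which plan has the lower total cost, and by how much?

Plan A is cheaper by 167.

Plan A: {A, B}: Calder→A 9·19=171, Ashby→B 9·9=81, Galt→B 4·18=72, Joliet→A 7·11=77, Elton→B 7·17=119, Kent→B 4·22=88, Norris→A 2·4=8. Service 616; fixed 222; total 838.
Plan B: {A, C}: Calder→A 9·19=171, Ashby→C 4·9=36, Galt→C 11·18=198, Joliet→A 7·11=77, Elton→C 4·17=68, Kent→A 7·22=154, Norris→A 2·4=8. Service 712; fixed 293; total 1005.
Difference: |838 − 1005| = 167.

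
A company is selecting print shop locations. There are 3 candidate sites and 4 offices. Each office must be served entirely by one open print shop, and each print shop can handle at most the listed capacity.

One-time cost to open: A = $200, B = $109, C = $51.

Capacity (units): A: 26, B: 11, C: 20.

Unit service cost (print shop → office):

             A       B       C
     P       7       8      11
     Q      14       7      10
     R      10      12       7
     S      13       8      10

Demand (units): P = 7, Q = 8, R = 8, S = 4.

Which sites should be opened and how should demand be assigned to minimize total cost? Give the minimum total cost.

Minimum total cost: 384

Open {B, C}: P→B 8·7=56, Q→C 10·8=80, R→C 7·8=56, S→B 8·4=32.
Loads: B carries 11/11, C carries 16/20. Service 224; fixed 160; total 384.
Next best feasible plan costs 389.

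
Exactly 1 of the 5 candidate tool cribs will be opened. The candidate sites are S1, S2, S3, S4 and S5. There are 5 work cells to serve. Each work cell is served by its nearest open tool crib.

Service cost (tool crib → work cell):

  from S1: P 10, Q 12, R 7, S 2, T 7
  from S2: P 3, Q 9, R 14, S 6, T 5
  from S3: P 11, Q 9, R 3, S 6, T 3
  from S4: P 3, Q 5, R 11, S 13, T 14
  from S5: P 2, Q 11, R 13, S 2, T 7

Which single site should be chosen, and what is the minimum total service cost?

Choose S3 only; total service cost 32.

With exactly 1 open, each work cell uses its cheapest among the chosen.
{S3}: P→S3 11, Q→S3 9, R→S3 3, S→S3 6, T→S3 3. Service cost 32.
{S5}: service cost 35
{S2}: service cost 37
Among all 5 size-1 choices, {S3} is lowest.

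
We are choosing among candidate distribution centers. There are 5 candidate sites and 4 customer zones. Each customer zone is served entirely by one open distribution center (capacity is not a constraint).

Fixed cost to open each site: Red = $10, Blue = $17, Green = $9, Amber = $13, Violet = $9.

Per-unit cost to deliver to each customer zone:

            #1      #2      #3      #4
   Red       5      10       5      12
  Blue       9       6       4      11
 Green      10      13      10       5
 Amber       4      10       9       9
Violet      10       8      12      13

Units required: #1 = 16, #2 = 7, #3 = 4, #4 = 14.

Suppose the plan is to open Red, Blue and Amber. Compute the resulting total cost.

Total cost: 288

Each customer zone is assigned to its cheapest site among the open ones.
{Red, Blue, Amber}: #1→Amber 4·16=64, #2→Blue 6·7=42, #3→Blue 4·4=16, #4→Amber 9·14=126. Service 248; fixed 40; total 288.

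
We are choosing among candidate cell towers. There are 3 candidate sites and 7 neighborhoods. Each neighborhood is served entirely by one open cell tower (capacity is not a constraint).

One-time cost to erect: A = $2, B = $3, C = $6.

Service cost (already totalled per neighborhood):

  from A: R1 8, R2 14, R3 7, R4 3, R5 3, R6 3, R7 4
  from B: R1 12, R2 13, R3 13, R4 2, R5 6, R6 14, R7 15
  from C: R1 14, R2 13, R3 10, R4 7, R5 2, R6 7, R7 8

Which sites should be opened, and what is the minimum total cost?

Open A only; minimum total cost 44.

For any fixed open set, each neighborhood goes to its cheapest open site; total = fixed + service.
{A}: R1→A 8, R2→A 14, R3→A 7, R4→A 3, R5→A 3, R6→A 3, R7→A 4. Service 42; fixed 2; total 44.
{A, B}: R1→A 8, R2→B 13, R3→A 7, R4→B 2, R5→A 3, R6→A 3, R7→A 4. Service 40; fixed 5; total 45.
{A, C}: service 40 + fixed 8 = 48
{A, B, C}: service 39 + fixed 11 = 50
No other subset beats 44.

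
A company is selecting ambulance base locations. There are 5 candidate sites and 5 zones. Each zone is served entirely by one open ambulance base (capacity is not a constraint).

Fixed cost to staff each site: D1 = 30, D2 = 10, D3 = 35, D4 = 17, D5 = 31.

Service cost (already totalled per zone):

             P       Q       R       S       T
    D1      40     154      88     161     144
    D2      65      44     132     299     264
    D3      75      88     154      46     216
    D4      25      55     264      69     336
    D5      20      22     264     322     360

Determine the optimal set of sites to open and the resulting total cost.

Open D1, D3 and D5; minimum total cost 416.

For any fixed open set, each zone goes to its cheapest open site; total = fixed + service.
{D1, D3, D5}: P→D5 20, Q→D5 22, R→D1 88, S→D3 46, T→D1 144. Service 320; fixed 96; total 416.
{D1, D4, D5}: P→D5 20, Q→D5 22, R→D1 88, S→D4 69, T→D1 144. Service 343; fixed 78; total 421.
{D1, D2, D3, D5}: service 320 + fixed 106 = 426
{D1, D2, D3, D4, D5}: P→D5 20, Q→D5 22, R→D1 88, S→D3 46, T→D1 144. Service 320; fixed 123; total 443.
No other subset beats 416.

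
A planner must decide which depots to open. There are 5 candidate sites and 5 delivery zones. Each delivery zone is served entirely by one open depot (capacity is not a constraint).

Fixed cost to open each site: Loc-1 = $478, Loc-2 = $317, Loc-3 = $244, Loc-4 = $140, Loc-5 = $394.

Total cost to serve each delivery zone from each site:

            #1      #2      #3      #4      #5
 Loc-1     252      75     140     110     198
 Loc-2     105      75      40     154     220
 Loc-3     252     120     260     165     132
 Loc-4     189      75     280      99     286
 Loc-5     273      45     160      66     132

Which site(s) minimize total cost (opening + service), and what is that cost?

For any fixed open set, each delivery zone goes to its cheapest open site; total = fixed + service.
{Loc-2}: #1→Loc-2 105, #2→Loc-2 75, #3→Loc-2 40, #4→Loc-2 154, #5→Loc-2 220. Service 594; fixed 317; total 911.
{Loc-2, Loc-4}: #1→Loc-2 105, #2→Loc-2 75, #3→Loc-2 40, #4→Loc-4 99, #5→Loc-2 220. Service 539; fixed 457; total 996.
{Loc-2, Loc-3}: service 506 + fixed 561 = 1067
{Loc-1, Loc-2, Loc-3, Loc-4, Loc-5}: service 388 + fixed 1573 = 1961
No other subset beats 911.

Open Loc-2 only; minimum total cost 911.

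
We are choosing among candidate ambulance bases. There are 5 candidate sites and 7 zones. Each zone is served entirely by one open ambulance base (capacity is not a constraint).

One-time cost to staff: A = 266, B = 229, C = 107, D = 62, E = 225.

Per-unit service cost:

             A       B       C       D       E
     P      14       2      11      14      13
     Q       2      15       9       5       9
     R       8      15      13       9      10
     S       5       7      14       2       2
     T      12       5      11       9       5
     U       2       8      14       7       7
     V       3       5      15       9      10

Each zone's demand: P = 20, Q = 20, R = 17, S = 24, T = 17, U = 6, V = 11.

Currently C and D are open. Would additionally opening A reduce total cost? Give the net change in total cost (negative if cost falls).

No — net change +93 (cost rises by 93).

Current service cost with {C, D}: 815.
Adding A: each zone re-picks its cheapest; new service cost 642, saving 173.
Extra fixed cost: 266. Net change = 266 − 173 = 93.
(Totals: 984 → 1077.)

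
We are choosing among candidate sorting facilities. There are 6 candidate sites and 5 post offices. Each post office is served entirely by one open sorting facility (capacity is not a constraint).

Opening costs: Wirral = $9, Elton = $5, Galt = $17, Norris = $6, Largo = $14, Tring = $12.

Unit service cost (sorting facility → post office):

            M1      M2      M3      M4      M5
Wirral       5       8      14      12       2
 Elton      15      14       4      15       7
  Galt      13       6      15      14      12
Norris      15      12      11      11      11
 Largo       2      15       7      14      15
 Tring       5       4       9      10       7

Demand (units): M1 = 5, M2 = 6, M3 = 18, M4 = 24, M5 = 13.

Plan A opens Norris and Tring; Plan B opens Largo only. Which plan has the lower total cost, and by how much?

Plan A: {Norris, Tring}: M1→Tring 5·5=25, M2→Tring 4·6=24, M3→Tring 9·18=162, M4→Tring 10·24=240, M5→Tring 7·13=91. Service 542; fixed 18; total 560.
Plan B: {Largo}: M1→Largo 2·5=10, M2→Largo 15·6=90, M3→Largo 7·18=126, M4→Largo 14·24=336, M5→Largo 15·13=195. Service 757; fixed 14; total 771.
Difference: |560 − 771| = 211.

Plan A is cheaper by 211.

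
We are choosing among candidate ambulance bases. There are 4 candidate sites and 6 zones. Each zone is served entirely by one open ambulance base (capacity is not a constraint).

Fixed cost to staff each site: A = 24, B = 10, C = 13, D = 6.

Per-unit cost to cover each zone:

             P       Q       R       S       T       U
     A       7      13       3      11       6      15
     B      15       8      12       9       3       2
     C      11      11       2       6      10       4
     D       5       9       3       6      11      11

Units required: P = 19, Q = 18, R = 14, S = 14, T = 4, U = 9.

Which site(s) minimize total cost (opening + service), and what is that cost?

For any fixed open set, each zone goes to its cheapest open site; total = fixed + service.
{B, C, D}: P→D 5·19=95, Q→B 8·18=144, R→C 2·14=28, S→C 6·14=84, T→B 3·4=12, U→B 2·9=18. Service 381; fixed 29; total 410.
{B, D}: service 395 + fixed 16 = 411
{A, B, C, D}: service 381 + fixed 53 = 434
{D}: service 526 + fixed 6 = 532
No other subset beats 410.

Open B, C and D; minimum total cost 410.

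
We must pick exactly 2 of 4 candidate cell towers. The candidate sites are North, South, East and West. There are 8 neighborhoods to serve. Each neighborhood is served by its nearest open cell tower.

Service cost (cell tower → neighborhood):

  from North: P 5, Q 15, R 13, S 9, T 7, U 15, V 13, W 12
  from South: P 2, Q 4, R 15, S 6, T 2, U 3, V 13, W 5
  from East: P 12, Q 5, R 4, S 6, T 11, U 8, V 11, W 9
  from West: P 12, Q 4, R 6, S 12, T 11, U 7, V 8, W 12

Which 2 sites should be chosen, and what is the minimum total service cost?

Choose South and West; total service cost 36.

With exactly 2 open, each neighborhood uses its cheapest among the chosen.
{South, West}: P→South 2, Q→South 4, R→West 6, S→South 6, T→South 2, U→South 3, V→West 8, W→South 5. Service cost 36.
{South, East}: service cost 37
{North, South}: service cost 48
Among all 6 size-2 choices, {South, West} is lowest.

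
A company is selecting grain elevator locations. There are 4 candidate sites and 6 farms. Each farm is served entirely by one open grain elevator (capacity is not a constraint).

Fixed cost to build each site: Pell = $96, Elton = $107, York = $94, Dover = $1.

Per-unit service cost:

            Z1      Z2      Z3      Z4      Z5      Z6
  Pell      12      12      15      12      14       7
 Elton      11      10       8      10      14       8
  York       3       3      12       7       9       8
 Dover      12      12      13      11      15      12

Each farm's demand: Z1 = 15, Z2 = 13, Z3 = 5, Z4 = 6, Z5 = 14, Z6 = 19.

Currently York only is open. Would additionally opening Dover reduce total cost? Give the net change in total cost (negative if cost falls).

No — net change +1 (cost rises by 1).

Current service cost with {York}: 464.
Adding Dover: each farm re-picks its cheapest; new service cost 464, saving 0.
Extra fixed cost: 1. Net change = 1 − 0 = 1.
(Totals: 558 → 559.)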